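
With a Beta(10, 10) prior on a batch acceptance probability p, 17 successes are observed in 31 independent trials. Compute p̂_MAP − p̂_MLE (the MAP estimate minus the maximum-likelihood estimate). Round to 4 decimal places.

MAP − MLE = -0.0178

Posterior is Beta(27, 24); MAP = (27−1)/(51−2) = 26/49 ≈ 0.53061.
MLE ignores the prior: p̂_MLE = k/n = 17/31 ≈ 0.54839.
Difference = 26/49 − 17/31 = -27/1519 ≈ -0.0178.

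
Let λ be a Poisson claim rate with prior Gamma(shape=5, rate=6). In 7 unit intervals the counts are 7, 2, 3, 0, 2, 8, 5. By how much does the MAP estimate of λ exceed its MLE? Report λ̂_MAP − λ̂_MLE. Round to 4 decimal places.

MAP − MLE = -1.4725

Σxᵢ = 27. Posterior is Gamma(32, 13); MAP = (32−1)/13 = 31/13 ≈ 2.38462.
MLE = x̄ = 27/7 ≈ 3.85714.
Difference = 31/13 − 27/7 = -134/91 ≈ -1.4725.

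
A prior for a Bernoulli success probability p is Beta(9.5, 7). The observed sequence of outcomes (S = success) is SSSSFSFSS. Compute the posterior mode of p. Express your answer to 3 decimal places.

p̂_MAP = 0.660

Prior: Beta(9.5, 7).
Data: 7 successes in 9 trials (from the sequence). The binomial likelihood contributes p^7(1−p)^2, so the posterior is Beta(9.5+7, 7+2) = Beta(16.5, 9).
For Beta(a, b) with a, b > 1 the mode is (a−1)/(a+b−2) = 15.5/23.5 ≈ 0.660.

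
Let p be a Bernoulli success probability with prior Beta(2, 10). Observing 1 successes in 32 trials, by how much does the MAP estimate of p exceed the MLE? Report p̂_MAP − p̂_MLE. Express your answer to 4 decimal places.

MAP − MLE = 0.0164

Posterior is Beta(3, 41); MAP = (3−1)/(44−2) = 2/42 ≈ 0.04762.
MLE ignores the prior: p̂_MLE = k/n = 1/32 ≈ 0.03125.
Difference = 2/42 − 1/32 = 11/672 ≈ 0.0164.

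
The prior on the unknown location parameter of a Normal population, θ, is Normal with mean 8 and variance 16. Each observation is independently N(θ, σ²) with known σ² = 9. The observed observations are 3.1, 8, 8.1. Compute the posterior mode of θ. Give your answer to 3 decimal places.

θ̂_MAP = 6.653

n = 3; x̄ = (3.1 + 8 + 8.1)/3 = 19.2/3 = 6.4.
For a Normal prior and Normal likelihood with known variance, the posterior is Normal; its mode equals its mean, the precision-weighted average.
Prior precision 1/σ₀² = 1/16 = 0.0625; data precision n/σ² = 3/9 = 1/3.
θ̂ = (0.0625·8 + (1/3)·6.4) / (0.0625 + 1/3) = (79/30)/(19/48) = 632/95 ≈ 6.653.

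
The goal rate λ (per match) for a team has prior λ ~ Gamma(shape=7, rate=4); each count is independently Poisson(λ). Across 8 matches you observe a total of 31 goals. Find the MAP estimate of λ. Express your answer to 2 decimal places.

λ̂_MAP = 3.08

Σxᵢ = 31, n = 8.
Posterior ∝ λ^6e^(−4λ) · λ^31e^(−8λ) = λ^37e^(−12λ), i.e. Gamma(shape=38, rate=12).
The mode of a Gamma(a, b) with a ≥ 1 (shape–rate) is (a−1)/b = 37/12 ≈ 3.08.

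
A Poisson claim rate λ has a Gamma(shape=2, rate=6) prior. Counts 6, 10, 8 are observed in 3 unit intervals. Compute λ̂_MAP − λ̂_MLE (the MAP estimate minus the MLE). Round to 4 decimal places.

MAP − MLE = -5.2222

Σxᵢ = 24. Posterior is Gamma(26, 9); MAP = (26−1)/9 = 25/9 ≈ 2.77778.
MLE = x̄ = 24/3 ≈ 8.00000.
Difference = 25/9 − 24/3 = -47/9 ≈ -5.2222.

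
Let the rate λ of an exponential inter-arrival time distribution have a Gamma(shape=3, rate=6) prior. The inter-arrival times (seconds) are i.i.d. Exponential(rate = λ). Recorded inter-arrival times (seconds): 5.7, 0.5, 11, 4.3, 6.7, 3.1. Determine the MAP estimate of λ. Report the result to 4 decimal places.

λ̂_MAP = 0.2145

The Exponential(rate=λ) likelihood is ∝ λ^n e^(−λΣtᵢ). Here n = 6 and Σtᵢ = 5.7 + 0.5 + 11 + 4.3 + 6.7 + 3.1 = 31.3.
Posterior ∝ λ^2e^(−6λ) · λ^6e^(−31.3λ) = λ^8e^(−37.3λ), i.e. Gamma(9, 37.3).
Mode = (a−1)/b = 8/37.3 ≈ 0.2145.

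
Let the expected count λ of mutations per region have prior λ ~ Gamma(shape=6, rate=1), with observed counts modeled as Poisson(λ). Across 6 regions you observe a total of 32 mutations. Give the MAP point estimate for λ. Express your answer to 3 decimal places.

λ̂_MAP = 5.286

Σxᵢ = 32, n = 6.
Posterior ∝ λ^5e^(−1λ) · λ^32e^(−6λ) = λ^37e^(−7λ), i.e. Gamma(shape=38, rate=7).
The mode of a Gamma(a, b) with a ≥ 1 (shape–rate) is (a−1)/b = 37/7 ≈ 5.286.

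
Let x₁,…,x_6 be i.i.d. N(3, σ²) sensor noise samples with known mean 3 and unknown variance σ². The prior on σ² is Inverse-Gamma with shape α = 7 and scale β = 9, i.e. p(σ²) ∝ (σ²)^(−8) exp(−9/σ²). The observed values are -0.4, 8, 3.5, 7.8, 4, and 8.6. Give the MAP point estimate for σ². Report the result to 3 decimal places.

σ̂²_MAP = 5.010

Sum of squared deviations about the known mean: SS = (-0.4−3)² + (8−3)² + (3.5−3)² + (7.8−3)² + (4−3)² + (8.6−3)² = 92.21.
The Normal likelihood contributes (σ²)^(−n/2) exp(−SS/(2σ²)), so the posterior is Inverse-Gamma(α + n/2, β + SS/2) = Inverse-Gamma(10, 55.105).
The mode of Inverse-Gamma(a, b) is b/(a+1) = 55.105/11 ≈ 5.010.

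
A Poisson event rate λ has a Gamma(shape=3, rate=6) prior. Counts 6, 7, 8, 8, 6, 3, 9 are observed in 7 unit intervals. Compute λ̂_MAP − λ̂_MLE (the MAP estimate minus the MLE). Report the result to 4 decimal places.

Σxᵢ = 47. Posterior is Gamma(50, 13); MAP = (50−1)/13 = 49/13 ≈ 3.76923.
MLE = x̄ = 47/7 ≈ 6.71429.
Difference = 49/13 − 47/7 = -268/91 ≈ -2.9451.

MAP − MLE = -2.9451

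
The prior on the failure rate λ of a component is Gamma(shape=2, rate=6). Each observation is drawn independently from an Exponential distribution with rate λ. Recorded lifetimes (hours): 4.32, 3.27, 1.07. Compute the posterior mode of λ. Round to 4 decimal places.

The Exponential(rate=λ) likelihood is ∝ λ^n e^(−λΣtᵢ). Here n = 3 and Σtᵢ = 4.32 + 3.27 + 1.07 = 8.66.
Posterior ∝ λe^(−6λ) · λ^3e^(−8.66λ) = λ^4e^(−14.66λ), i.e. Gamma(5, 14.66).
Mode = (a−1)/b = 4/14.66 ≈ 0.2729.

λ̂_MAP = 0.2729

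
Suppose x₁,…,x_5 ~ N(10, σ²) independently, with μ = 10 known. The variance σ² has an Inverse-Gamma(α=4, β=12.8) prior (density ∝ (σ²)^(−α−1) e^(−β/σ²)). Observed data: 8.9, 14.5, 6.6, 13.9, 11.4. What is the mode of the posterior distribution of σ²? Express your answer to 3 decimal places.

σ̂²_MAP = 5.053

Sum of squared deviations about the known mean: SS = (8.9−10)² + (14.5−10)² + (6.6−10)² + (13.9−10)² + (11.4−10)² = 50.19.
The Normal likelihood contributes (σ²)^(−n/2) exp(−SS/(2σ²)), so the posterior is Inverse-Gamma(α + n/2, β + SS/2) = Inverse-Gamma(6.5, 37.895).
The mode of Inverse-Gamma(a, b) is b/(a+1) = 37.895/7.5 ≈ 5.053.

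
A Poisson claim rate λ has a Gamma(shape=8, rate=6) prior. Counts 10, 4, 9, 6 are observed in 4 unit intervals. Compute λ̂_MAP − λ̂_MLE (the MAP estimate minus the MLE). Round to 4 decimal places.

MAP − MLE = -3.6500

Σxᵢ = 29. Posterior is Gamma(37, 10); MAP = (37−1)/10 = 36/10 ≈ 3.60000.
MLE = x̄ = 29/4 ≈ 7.25000.
Difference = 36/10 − 29/4 = -73/20 ≈ -3.6500.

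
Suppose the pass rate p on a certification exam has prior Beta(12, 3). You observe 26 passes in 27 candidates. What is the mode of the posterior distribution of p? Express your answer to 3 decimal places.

p̂_MAP = 0.925

Prior: Beta(12, 3).
Data: 26 successes in 27 trials. The binomial likelihood contributes p^26(1−p)^1, so the posterior is Beta(12+26, 3+1) = Beta(38, 4).
For Beta(a, b) with a, b > 1 the mode is (a−1)/(a+b−2) = 37/40 ≈ 0.925.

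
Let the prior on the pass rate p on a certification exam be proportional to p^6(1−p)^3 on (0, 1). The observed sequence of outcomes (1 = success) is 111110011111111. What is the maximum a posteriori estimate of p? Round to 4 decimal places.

p̂_MAP = 0.7917

The prior density ∝ p^6(1−p)^3 is the kernel of Beta(7, 4).
Data: 13 successes in 15 trials (from the sequence). The binomial likelihood contributes p^13(1−p)^2, so the posterior is Beta(7+13, 4+2) = Beta(20, 6).
For Beta(a, b) with a, b > 1 the mode is (a−1)/(a+b−2) = 19/24 ≈ 0.7917.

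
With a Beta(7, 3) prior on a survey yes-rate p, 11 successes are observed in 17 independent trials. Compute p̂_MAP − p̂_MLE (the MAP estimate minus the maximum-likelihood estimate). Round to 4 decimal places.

MAP − MLE = 0.0329

Posterior is Beta(18, 9); MAP = (18−1)/(27−2) = 17/25 ≈ 0.68000.
MLE ignores the prior: p̂_MLE = k/n = 11/17 ≈ 0.64706.
Difference = 17/25 − 11/17 = 14/425 ≈ 0.0329.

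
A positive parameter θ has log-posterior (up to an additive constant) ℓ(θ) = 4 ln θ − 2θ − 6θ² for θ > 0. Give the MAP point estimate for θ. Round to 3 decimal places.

θ̂_MAP = 0.500

ℓ'(θ) = 4/θ − 2 − 12θ. Setting this to zero and multiplying by θ: 12θ² + 2θ − 4 = 0.
θ = (−2 + √(2² + 4·12·4)) / (2·12) = (−2 + √196) / 24 = (−2 + 14)/24 = 1/2.
ℓ''(θ) = −4/θ² − 12 < 0, confirming a maximum.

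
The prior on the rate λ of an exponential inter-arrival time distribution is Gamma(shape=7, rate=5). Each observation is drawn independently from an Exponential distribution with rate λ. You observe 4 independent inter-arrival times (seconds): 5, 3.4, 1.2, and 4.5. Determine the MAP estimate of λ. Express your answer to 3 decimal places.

λ̂_MAP = 0.524

The Exponential(rate=λ) likelihood is ∝ λ^n e^(−λΣtᵢ). Here n = 4 and Σtᵢ = 5 + 3.4 + 1.2 + 4.5 = 14.1.
Posterior ∝ λ^6e^(−5λ) · λ^4e^(−14.1λ) = λ^10e^(−19.1λ), i.e. Gamma(11, 19.1).
Mode = (a−1)/b = 10/19.1 ≈ 0.524.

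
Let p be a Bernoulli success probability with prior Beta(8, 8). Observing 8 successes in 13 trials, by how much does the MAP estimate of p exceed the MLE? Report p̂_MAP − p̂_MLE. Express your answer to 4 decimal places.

Posterior is Beta(16, 13); MAP = (16−1)/(29−2) = 15/27 ≈ 0.55556.
MLE ignores the prior: p̂_MLE = k/n = 8/13 ≈ 0.61538.
Difference = 15/27 − 8/13 = -7/117 ≈ -0.0598.

MAP − MLE = -0.0598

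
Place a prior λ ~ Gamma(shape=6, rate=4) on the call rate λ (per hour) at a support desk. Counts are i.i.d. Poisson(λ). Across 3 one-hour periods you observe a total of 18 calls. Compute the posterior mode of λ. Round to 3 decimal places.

λ̂_MAP = 3.286

Σxᵢ = 18, n = 3.
Posterior ∝ λ^5e^(−4λ) · λ^18e^(−3λ) = λ^23e^(−7λ), i.e. Gamma(shape=24, rate=7).
The mode of a Gamma(a, b) with a ≥ 1 (shape–rate) is (a−1)/b = 23/7 ≈ 3.286.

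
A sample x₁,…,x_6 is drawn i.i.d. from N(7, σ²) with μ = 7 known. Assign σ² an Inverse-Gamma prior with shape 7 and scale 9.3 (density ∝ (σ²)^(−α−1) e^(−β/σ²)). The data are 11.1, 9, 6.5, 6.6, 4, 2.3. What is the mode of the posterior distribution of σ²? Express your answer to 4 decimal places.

Sum of squared deviations about the known mean: SS = (11.1−7)² + (9−7)² + (6.5−7)² + (6.6−7)² + (4−7)² + (2.3−7)² = 52.31.
The Normal likelihood contributes (σ²)^(−n/2) exp(−SS/(2σ²)), so the posterior is Inverse-Gamma(α + n/2, β + SS/2) = Inverse-Gamma(10, 35.455).
The mode of Inverse-Gamma(a, b) is b/(a+1) = 35.455/11 ≈ 3.2232.

σ̂²_MAP = 3.2232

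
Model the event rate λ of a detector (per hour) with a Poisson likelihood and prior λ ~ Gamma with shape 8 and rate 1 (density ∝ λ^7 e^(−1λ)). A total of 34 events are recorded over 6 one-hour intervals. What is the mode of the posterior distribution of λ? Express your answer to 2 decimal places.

λ̂_MAP = 5.86

Σxᵢ = 34, n = 6.
Posterior ∝ λ^7e^(−1λ) · λ^34e^(−6λ) = λ^41e^(−7λ), i.e. Gamma(shape=42, rate=7).
The mode of a Gamma(a, b) with a ≥ 1 (shape–rate) is (a−1)/b = 41/7 ≈ 5.86.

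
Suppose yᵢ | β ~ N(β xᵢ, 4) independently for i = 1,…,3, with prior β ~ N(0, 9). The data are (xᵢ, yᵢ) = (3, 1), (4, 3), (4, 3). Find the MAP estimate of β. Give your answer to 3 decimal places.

log p(β | y) = −Σ(yᵢ − βxᵢ)²/(2·4) − β²/(2·9) + const.
Setting the derivative to zero: Σxᵢ(yᵢ − βxᵢ)/4 − β/9 = 0, so β = Σxᵢyᵢ / (Σxᵢ² + σ²/τ²).
Σxᵢyᵢ = 3·1 + 4·3 + 4·3 = 27; Σxᵢ² = 41; σ²/τ² = 4/9.
β̂_MAP = 27 / (41 + 4/9) = 27/(373/9) = 243/373 ≈ 0.651.

β̂_MAP = 0.651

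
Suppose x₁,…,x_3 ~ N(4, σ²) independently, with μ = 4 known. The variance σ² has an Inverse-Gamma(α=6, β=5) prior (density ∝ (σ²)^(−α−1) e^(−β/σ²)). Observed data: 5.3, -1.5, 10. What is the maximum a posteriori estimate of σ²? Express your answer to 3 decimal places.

Sum of squared deviations about the known mean: SS = (5.3−4)² + (-1.5−4)² + (10−4)² = 67.94.
The Normal likelihood contributes (σ²)^(−n/2) exp(−SS/(2σ²)), so the posterior is Inverse-Gamma(α + n/2, β + SS/2) = Inverse-Gamma(7.5, 38.97).
The mode of Inverse-Gamma(a, b) is b/(a+1) = 38.97/8.5 ≈ 4.585.

σ̂²_MAP = 4.585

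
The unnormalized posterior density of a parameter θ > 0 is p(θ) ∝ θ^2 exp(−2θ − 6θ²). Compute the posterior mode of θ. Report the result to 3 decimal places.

θ̂_MAP = 0.333

ℓ'(θ) = 2/θ − 2 − 12θ. Setting this to zero and multiplying by θ: 12θ² + 2θ − 2 = 0.
θ = (−2 + √(2² + 4·12·2)) / (2·12) = (−2 + √100) / 24 = (−2 + 10)/24 = 1/3.
ℓ''(θ) = −2/θ² − 12 < 0, confirming a maximum.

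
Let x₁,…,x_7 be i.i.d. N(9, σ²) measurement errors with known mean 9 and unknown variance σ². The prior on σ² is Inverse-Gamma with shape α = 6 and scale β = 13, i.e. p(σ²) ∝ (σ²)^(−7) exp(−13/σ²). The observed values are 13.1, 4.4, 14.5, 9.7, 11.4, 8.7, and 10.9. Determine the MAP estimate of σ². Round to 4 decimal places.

σ̂²_MAP = 4.9605

Sum of squared deviations about the known mean: SS = (13.1−9)² + (4.4−9)² + (14.5−9)² + (9.7−9)² + (11.4−9)² + (8.7−9)² + (10.9−9)² = 78.17.
The Normal likelihood contributes (σ²)^(−n/2) exp(−SS/(2σ²)), so the posterior is Inverse-Gamma(α + n/2, β + SS/2) = Inverse-Gamma(9.5, 52.085).
The mode of Inverse-Gamma(a, b) is b/(a+1) = 52.085/10.5 ≈ 4.9605.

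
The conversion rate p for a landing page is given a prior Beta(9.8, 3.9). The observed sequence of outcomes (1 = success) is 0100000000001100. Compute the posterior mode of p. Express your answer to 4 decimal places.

p̂_MAP = 0.4260

Prior: Beta(9.8, 3.9).
Data: 3 successes in 16 trials (from the sequence). The binomial likelihood contributes p^3(1−p)^13, so the posterior is Beta(9.8+3, 3.9+13) = Beta(12.8, 16.9).
For Beta(a, b) with a, b > 1 the mode is (a−1)/(a+b−2) = 11.8/27.7 ≈ 0.4260.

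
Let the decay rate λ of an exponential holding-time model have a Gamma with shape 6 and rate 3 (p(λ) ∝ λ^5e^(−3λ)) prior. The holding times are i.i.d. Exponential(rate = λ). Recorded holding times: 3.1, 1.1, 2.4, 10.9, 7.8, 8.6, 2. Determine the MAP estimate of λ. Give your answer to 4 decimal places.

λ̂_MAP = 0.3085

The Exponential(rate=λ) likelihood is ∝ λ^n e^(−λΣtᵢ). Here n = 7 and Σtᵢ = 3.1 + 1.1 + 2.4 + 10.9 + 7.8 + 8.6 + 2 = 35.9.
Posterior ∝ λ^5e^(−3λ) · λ^7e^(−35.9λ) = λ^12e^(−38.9λ), i.e. Gamma(13, 38.9).
Mode = (a−1)/b = 12/38.9 ≈ 0.3085.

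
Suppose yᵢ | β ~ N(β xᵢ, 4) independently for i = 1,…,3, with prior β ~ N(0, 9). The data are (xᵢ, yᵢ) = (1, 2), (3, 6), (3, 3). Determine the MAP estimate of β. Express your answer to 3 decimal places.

log p(β | y) = −Σ(yᵢ − βxᵢ)²/(2·4) − β²/(2·9) + const.
Setting the derivative to zero: Σxᵢ(yᵢ − βxᵢ)/4 − β/9 = 0, so β = Σxᵢyᵢ / (Σxᵢ² + σ²/τ²).
Σxᵢyᵢ = 1·2 + 3·6 + 3·3 = 29; Σxᵢ² = 19; σ²/τ² = 4/9.
β̂_MAP = 29 / (19 + 4/9) = 29/(175/9) = 261/175 ≈ 1.491.

β̂_MAP = 1.491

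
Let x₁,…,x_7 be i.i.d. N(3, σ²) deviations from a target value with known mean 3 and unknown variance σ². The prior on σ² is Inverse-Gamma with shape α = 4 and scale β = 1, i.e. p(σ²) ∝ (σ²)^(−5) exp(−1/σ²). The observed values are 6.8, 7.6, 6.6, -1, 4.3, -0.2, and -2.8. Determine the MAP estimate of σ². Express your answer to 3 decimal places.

σ̂²_MAP = 6.596

Sum of squared deviations about the known mean: SS = (6.8−3)² + (7.6−3)² + (6.6−3)² + (-1−3)² + (4.3−3)² + (-0.2−3)² + (-2.8−3)² = 110.13.
The Normal likelihood contributes (σ²)^(−n/2) exp(−SS/(2σ²)), so the posterior is Inverse-Gamma(α + n/2, β + SS/2) = Inverse-Gamma(7.5, 56.065).
The mode of Inverse-Gamma(a, b) is b/(a+1) = 56.065/8.5 ≈ 6.596.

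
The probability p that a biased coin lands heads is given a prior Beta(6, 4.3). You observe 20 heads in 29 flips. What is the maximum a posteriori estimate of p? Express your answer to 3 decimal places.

Prior: Beta(6, 4.3).
Data: 20 successes in 29 trials. The binomial likelihood contributes p^20(1−p)^9, so the posterior is Beta(6+20, 4.3+9) = Beta(26, 13.3).
For Beta(a, b) with a, b > 1 the mode is (a−1)/(a+b−2) = 25/37.3 ≈ 0.670.

p̂_MAP = 0.670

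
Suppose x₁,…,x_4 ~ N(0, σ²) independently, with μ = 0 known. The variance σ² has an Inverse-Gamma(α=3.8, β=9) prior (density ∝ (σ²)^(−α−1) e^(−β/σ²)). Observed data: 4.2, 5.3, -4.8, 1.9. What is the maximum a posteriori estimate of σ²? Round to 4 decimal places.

σ̂²_MAP = 6.6456

Sum of squared deviations about the known mean: SS = (4.2−0)² + (5.3−0)² + (-4.8−0)² + (1.9−0)² = 72.38.
The Normal likelihood contributes (σ²)^(−n/2) exp(−SS/(2σ²)), so the posterior is Inverse-Gamma(α + n/2, β + SS/2) = Inverse-Gamma(5.8, 45.19).
The mode of Inverse-Gamma(a, b) is b/(a+1) = 45.19/6.8 ≈ 6.6456.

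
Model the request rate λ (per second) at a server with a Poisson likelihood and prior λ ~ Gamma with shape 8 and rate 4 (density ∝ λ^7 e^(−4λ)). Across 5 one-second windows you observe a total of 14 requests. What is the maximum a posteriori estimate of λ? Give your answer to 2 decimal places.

Σxᵢ = 14, n = 5.
Posterior ∝ λ^7e^(−4λ) · λ^14e^(−5λ) = λ^21e^(−9λ), i.e. Gamma(shape=22, rate=9).
The mode of a Gamma(a, b) with a ≥ 1 (shape–rate) is (a−1)/b = 21/9 ≈ 2.33.

λ̂_MAP = 2.33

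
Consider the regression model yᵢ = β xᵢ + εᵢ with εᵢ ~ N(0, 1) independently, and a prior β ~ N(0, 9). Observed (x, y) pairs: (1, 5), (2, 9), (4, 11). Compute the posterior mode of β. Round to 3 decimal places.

β̂_MAP = 3.174

log p(β | y) = −Σ(yᵢ − βxᵢ)²/(2·1) − β²/(2·9) + const.
Setting the derivative to zero: Σxᵢ(yᵢ − βxᵢ)/1 − β/9 = 0, so β = Σxᵢyᵢ / (Σxᵢ² + σ²/τ²).
Σxᵢyᵢ = 1·5 + 2·9 + 4·11 = 67; Σxᵢ² = 21; σ²/τ² = 1/9.
β̂_MAP = 67 / (21 + 1/9) = 67/(190/9) = 603/190 ≈ 3.174.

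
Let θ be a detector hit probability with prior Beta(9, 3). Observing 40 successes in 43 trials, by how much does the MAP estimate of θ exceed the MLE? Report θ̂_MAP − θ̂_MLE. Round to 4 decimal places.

Posterior is Beta(49, 6); MAP = (49−1)/(55−2) = 48/53 ≈ 0.90566.
MLE ignores the prior: θ̂_MLE = k/n = 40/43 ≈ 0.93023.
Difference = 48/53 − 40/43 = -56/2279 ≈ -0.0246.

MAP − MLE = -0.0246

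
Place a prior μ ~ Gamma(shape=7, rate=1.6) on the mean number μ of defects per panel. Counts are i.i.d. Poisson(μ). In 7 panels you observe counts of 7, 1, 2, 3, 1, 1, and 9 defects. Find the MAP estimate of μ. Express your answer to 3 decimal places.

Σxᵢ = 7+1+2+3+1+1+9 = 24, with n = 7.
Posterior ∝ μ^6e^(−1.6μ) · μ^24e^(−7μ) = μ^30e^(−8.6μ), i.e. Gamma(shape=31, rate=8.6).
The mode of a Gamma(a, b) with a ≥ 1 (shape–rate) is (a−1)/b = 30/8.6 ≈ 3.488.

μ̂_MAP = 3.488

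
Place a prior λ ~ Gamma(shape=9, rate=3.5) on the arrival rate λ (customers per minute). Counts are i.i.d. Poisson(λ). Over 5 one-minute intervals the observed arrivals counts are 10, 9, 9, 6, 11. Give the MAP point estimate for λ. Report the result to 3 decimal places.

Σxᵢ = 10+9+9+6+11 = 45, with n = 5.
Posterior ∝ λ^8e^(−3.5λ) · λ^45e^(−5λ) = λ^53e^(−8.5λ), i.e. Gamma(shape=54, rate=8.5).
The mode of a Gamma(a, b) with a ≥ 1 (shape–rate) is (a−1)/b = 53/8.5 ≈ 6.235.

λ̂_MAP = 6.235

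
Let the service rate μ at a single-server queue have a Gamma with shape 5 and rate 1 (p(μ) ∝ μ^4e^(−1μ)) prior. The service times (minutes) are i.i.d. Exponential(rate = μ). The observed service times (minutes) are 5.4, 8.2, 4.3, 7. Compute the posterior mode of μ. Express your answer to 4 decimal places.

μ̂_MAP = 0.3089

The Exponential(rate=μ) likelihood is ∝ μ^n e^(−μΣtᵢ). Here n = 4 and Σtᵢ = 5.4 + 8.2 + 4.3 + 7 = 24.9.
Posterior ∝ μ^4e^(−1μ) · μ^4e^(−24.9μ) = μ^8e^(−25.9μ), i.e. Gamma(9, 25.9).
Mode = (a−1)/b = 8/25.9 ≈ 0.3089.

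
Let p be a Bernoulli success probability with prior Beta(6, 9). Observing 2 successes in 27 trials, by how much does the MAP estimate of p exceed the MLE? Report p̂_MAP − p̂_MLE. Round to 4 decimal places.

MAP − MLE = 0.1009

Posterior is Beta(8, 34); MAP = (8−1)/(42−2) = 7/40 ≈ 0.17500.
MLE ignores the prior: p̂_MLE = k/n = 2/27 ≈ 0.07407.
Difference = 7/40 − 2/27 = 109/1080 ≈ 0.1009.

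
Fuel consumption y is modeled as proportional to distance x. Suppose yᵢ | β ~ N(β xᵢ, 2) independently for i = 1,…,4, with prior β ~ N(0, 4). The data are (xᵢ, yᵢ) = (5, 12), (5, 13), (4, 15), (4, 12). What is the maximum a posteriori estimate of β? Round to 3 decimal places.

log p(β | y) = −Σ(yᵢ − βxᵢ)²/(2·2) − β²/(2·4) + const.
Setting the derivative to zero: Σxᵢ(yᵢ − βxᵢ)/2 − β/4 = 0, so β = Σxᵢyᵢ / (Σxᵢ² + σ²/τ²).
Σxᵢyᵢ = 5·12 + 5·13 + 4·15 + 4·12 = 233; Σxᵢ² = 82; σ²/τ² = 0.5.
β̂_MAP = 233 / (82 + 0.5) = 233/82.5 ≈ 2.824.

β̂_MAP = 2.824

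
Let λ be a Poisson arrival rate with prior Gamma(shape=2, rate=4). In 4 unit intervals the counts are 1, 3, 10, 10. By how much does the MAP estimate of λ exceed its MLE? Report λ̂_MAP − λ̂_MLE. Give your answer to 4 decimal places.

Σxᵢ = 24. Posterior is Gamma(26, 8); MAP = (26−1)/8 = 25/8 ≈ 3.12500.
MLE = x̄ = 24/4 ≈ 6.00000.
Difference = 25/8 − 24/4 = -23/8 ≈ -2.8750.

MAP − MLE = -2.8750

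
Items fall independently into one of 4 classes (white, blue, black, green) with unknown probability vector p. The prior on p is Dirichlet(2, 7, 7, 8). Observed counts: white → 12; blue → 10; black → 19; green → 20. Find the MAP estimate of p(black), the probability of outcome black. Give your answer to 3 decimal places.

The posterior is Dirichlet(αᵢ + nᵢ) = Dirichlet(14, 17, 26, 28).
For a Dirichlet(a₁,…,a_K) with all aᵢ > 1, the mode has j-th component (aⱼ − 1)/(Σaᵢ − K).
Here Σaᵢ = 85 and K = 4, so p(black) = (26 − 1)/(85 − 4) = 25/81 ≈ 0.309.

MAP estimate of p(black) = 0.309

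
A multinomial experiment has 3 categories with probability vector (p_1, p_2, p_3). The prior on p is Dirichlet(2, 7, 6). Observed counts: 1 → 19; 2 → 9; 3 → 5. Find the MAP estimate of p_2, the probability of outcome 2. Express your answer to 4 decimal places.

The posterior is Dirichlet(αᵢ + nᵢ) = Dirichlet(21, 16, 11).
For a Dirichlet(a₁,…,a_K) with all aᵢ > 1, the mode has j-th component (aⱼ − 1)/(Σaᵢ − K).
Here Σaᵢ = 48 and K = 3, so p_2 = (16 − 1)/(48 − 3) = 15/45 ≈ 0.3333.

MAP estimate: 0.3333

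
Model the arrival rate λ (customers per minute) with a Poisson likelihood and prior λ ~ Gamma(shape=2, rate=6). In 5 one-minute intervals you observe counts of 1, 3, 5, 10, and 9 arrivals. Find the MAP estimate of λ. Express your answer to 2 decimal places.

Σxᵢ = 1+3+5+10+9 = 28, with n = 5.
Posterior ∝ λe^(−6λ) · λ^28e^(−5λ) = λ^29e^(−11λ), i.e. Gamma(shape=30, rate=11).
The mode of a Gamma(a, b) with a ≥ 1 (shape–rate) is (a−1)/b = 29/11 ≈ 2.64.

λ̂_MAP = 2.64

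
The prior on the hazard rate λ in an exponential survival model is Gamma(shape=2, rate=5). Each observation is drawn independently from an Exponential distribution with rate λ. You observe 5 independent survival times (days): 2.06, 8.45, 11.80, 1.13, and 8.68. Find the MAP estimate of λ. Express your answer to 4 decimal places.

λ̂_MAP = 0.1616

The Exponential(rate=λ) likelihood is ∝ λ^n e^(−λΣtᵢ). Here n = 5 and Σtᵢ = 2.06 + 8.45 + 11.80 + 1.13 + 8.68 = 32.12.
Posterior ∝ λe^(−5λ) · λ^5e^(−32.12λ) = λ^6e^(−37.12λ), i.e. Gamma(7, 37.12).
Mode = (a−1)/b = 6/37.12 ≈ 0.1616.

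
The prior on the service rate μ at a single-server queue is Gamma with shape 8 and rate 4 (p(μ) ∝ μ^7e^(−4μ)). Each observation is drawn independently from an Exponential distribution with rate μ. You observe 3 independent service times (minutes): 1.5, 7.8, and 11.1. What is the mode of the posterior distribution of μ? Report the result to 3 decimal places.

The Exponential(rate=μ) likelihood is ∝ μ^n e^(−μΣtᵢ). Here n = 3 and Σtᵢ = 1.5 + 7.8 + 11.1 = 20.4.
Posterior ∝ μ^7e^(−4μ) · μ^3e^(−20.4μ) = μ^10e^(−24.4μ), i.e. Gamma(11, 24.4).
Mode = (a−1)/b = 10/24.4 ≈ 0.410.

μ̂_MAP = 0.410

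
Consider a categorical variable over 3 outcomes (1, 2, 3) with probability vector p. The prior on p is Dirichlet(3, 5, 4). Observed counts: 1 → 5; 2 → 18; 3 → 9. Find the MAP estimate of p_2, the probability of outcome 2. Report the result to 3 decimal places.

MAP estimate: 0.537

The posterior is Dirichlet(αᵢ + nᵢ) = Dirichlet(8, 23, 13).
For a Dirichlet(a₁,…,a_K) with all aᵢ > 1, the mode has j-th component (aⱼ − 1)/(Σaᵢ − K).
Here Σaᵢ = 44 and K = 3, so p_2 = (23 − 1)/(44 − 3) = 22/41 ≈ 0.537.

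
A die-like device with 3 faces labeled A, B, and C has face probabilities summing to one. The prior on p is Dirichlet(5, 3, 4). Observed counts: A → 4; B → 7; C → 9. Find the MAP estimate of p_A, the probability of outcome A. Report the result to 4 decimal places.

The posterior is Dirichlet(αᵢ + nᵢ) = Dirichlet(9, 10, 13).
For a Dirichlet(a₁,…,a_K) with all aᵢ > 1, the mode has j-th component (aⱼ − 1)/(Σaᵢ − K).
Here Σaᵢ = 32 and K = 3, so p_A = (9 − 1)/(32 − 3) = 8/29 ≈ 0.2759.

MAP estimate of p_A = 0.2759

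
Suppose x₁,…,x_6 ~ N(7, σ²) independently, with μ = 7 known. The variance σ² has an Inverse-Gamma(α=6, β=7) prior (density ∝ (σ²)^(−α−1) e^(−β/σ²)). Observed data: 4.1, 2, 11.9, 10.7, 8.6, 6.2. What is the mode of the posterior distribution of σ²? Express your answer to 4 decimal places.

Sum of squared deviations about the known mean: SS = (4.1−7)² + (2−7)² + (11.9−7)² + (10.7−7)² + (8.6−7)² + (6.2−7)² = 74.31.
The Normal likelihood contributes (σ²)^(−n/2) exp(−SS/(2σ²)), so the posterior is Inverse-Gamma(α + n/2, β + SS/2) = Inverse-Gamma(9, 44.155).
The mode of Inverse-Gamma(a, b) is b/(a+1) = 44.155/10 ≈ 4.4155.

σ̂²_MAP = 4.4155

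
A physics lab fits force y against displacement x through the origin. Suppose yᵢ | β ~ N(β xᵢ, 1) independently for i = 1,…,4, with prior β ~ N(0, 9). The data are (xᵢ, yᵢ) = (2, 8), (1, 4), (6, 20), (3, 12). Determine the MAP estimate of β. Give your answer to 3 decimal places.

β̂_MAP = 3.512

log p(β | y) = −Σ(yᵢ − βxᵢ)²/(2·1) − β²/(2·9) + const.
Setting the derivative to zero: Σxᵢ(yᵢ − βxᵢ)/1 − β/9 = 0, so β = Σxᵢyᵢ / (Σxᵢ² + σ²/τ²).
Σxᵢyᵢ = 2·8 + 1·4 + 6·20 + 3·12 = 176; Σxᵢ² = 50; σ²/τ² = 1/9.
β̂_MAP = 176 / (50 + 1/9) = 176/(451/9) = 144/41 ≈ 3.512.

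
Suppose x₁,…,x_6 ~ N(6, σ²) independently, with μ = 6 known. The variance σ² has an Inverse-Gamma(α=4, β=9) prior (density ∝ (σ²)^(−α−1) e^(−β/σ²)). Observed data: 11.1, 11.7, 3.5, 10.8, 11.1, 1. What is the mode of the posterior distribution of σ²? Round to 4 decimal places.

Sum of squared deviations about the known mean: SS = (11.1−6)² + (11.7−6)² + (3.5−6)² + (10.8−6)² + (11.1−6)² + (1−6)² = 138.8.
The Normal likelihood contributes (σ²)^(−n/2) exp(−SS/(2σ²)), so the posterior is Inverse-Gamma(α + n/2, β + SS/2) = Inverse-Gamma(7, 78.4).
The mode of Inverse-Gamma(a, b) is b/(a+1) = 78.4/8 ≈ 9.8000.

σ̂²_MAP = 9.8000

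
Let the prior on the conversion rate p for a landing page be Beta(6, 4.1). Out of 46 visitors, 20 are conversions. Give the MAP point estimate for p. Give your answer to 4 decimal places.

p̂_MAP = 0.4621

Prior: Beta(6, 4.1).
Data: 20 successes in 46 trials. The binomial likelihood contributes p^20(1−p)^26, so the posterior is Beta(6+20, 4.1+26) = Beta(26, 30.1).
For Beta(a, b) with a, b > 1 the mode is (a−1)/(a+b−2) = 25/54.1 ≈ 0.4621.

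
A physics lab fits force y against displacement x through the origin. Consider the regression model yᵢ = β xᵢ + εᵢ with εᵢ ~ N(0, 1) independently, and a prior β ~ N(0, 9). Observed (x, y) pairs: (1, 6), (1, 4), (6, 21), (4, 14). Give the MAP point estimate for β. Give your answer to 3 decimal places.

log p(β | y) = −Σ(yᵢ − βxᵢ)²/(2·1) − β²/(2·9) + const.
Setting the derivative to zero: Σxᵢ(yᵢ − βxᵢ)/1 − β/9 = 0, so β = Σxᵢyᵢ / (Σxᵢ² + σ²/τ²).
Σxᵢyᵢ = 1·6 + 1·4 + 6·21 + 4·14 = 192; Σxᵢ² = 54; σ²/τ² = 1/9.
β̂_MAP = 192 / (54 + 1/9) = 192/(487/9) = 1728/487 ≈ 3.548.

β̂_MAP = 3.548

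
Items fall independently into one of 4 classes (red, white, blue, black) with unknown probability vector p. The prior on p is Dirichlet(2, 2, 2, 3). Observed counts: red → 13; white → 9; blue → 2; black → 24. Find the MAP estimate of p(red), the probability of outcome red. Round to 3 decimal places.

MAP estimate of p(red) = 0.264

The posterior is Dirichlet(αᵢ + nᵢ) = Dirichlet(15, 11, 4, 27).
For a Dirichlet(a₁,…,a_K) with all aᵢ > 1, the mode has j-th component (aⱼ − 1)/(Σaᵢ − K).
Here Σaᵢ = 57 and K = 4, so p(red) = (15 − 1)/(57 − 4) = 14/53 ≈ 0.264.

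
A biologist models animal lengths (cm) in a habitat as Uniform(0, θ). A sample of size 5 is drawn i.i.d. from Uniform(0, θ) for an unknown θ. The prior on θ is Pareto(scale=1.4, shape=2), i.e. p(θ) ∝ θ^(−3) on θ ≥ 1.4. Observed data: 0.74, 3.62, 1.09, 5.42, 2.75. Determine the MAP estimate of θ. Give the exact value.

θ̂_MAP = 5.42

The Uniform(0, θ) likelihood is θ^(−n) for θ ≥ max(xᵢ), zero otherwise. Here max(xᵢ) = 5.42.
Posterior ∝ θ^(−3) · θ^(−5) = θ^(−8) on θ ≥ max(1.4, 5.42) = 5.42.
This density is strictly decreasing in θ, so the posterior mode lies at the lower boundary of the support.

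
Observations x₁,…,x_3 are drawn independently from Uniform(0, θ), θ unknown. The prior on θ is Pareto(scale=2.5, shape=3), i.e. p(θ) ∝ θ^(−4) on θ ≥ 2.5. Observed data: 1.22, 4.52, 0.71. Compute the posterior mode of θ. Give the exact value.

θ̂_MAP = 4.52

The Uniform(0, θ) likelihood is θ^(−n) for θ ≥ max(xᵢ), zero otherwise. Here max(xᵢ) = 4.52.
Posterior ∝ θ^(−4) · θ^(−3) = θ^(−7) on θ ≥ max(2.5, 4.52) = 4.52.
This density is strictly decreasing in θ, so the posterior mode lies at the lower boundary of the support.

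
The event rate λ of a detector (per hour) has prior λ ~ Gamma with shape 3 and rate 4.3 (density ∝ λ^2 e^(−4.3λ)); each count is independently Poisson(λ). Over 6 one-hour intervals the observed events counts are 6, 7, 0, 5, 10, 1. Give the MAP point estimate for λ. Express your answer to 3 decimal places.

λ̂_MAP = 3.010

Σxᵢ = 6+7+0+5+10+1 = 29, with n = 6.
Posterior ∝ λ^2e^(−4.3λ) · λ^29e^(−6λ) = λ^31e^(−10.3λ), i.e. Gamma(shape=32, rate=10.3).
The mode of a Gamma(a, b) with a ≥ 1 (shape–rate) is (a−1)/b = 31/10.3 ≈ 3.010.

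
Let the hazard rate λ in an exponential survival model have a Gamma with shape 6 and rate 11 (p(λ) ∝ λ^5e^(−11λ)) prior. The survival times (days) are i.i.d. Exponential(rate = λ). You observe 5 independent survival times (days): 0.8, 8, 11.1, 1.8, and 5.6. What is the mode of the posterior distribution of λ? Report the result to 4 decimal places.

The Exponential(rate=λ) likelihood is ∝ λ^n e^(−λΣtᵢ). Here n = 5 and Σtᵢ = 0.8 + 8 + 11.1 + 1.8 + 5.6 = 27.3.
Posterior ∝ λ^5e^(−11λ) · λ^5e^(−27.3λ) = λ^10e^(−38.3λ), i.e. Gamma(11, 38.3).
Mode = (a−1)/b = 10/38.3 ≈ 0.2611.

λ̂_MAP = 0.2611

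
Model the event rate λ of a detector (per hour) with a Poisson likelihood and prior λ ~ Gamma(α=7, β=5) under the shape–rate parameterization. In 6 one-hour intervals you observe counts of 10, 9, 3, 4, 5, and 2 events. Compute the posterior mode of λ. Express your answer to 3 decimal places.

λ̂_MAP = 3.545

Σxᵢ = 10+9+3+4+5+2 = 33, with n = 6.
Posterior ∝ λ^6e^(−5λ) · λ^33e^(−6λ) = λ^39e^(−11λ), i.e. Gamma(shape=40, rate=11).
The mode of a Gamma(a, b) with a ≥ 1 (shape–rate) is (a−1)/b = 39/11 ≈ 3.545.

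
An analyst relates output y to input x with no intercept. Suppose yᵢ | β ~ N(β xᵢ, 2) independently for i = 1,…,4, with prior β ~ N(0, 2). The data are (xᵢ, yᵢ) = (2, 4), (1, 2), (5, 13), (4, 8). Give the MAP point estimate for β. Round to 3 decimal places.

log p(β | y) = −Σ(yᵢ − βxᵢ)²/(2·2) − β²/(2·2) + const.
Setting the derivative to zero: Σxᵢ(yᵢ − βxᵢ)/2 − β/2 = 0, so β = Σxᵢyᵢ / (Σxᵢ² + σ²/τ²).
Σxᵢyᵢ = 2·4 + 1·2 + 5·13 + 4·8 = 107; Σxᵢ² = 46; σ²/τ² = 1.
β̂_MAP = 107 / (46 + 1) = 107/47 ≈ 2.277.

β̂_MAP = 2.277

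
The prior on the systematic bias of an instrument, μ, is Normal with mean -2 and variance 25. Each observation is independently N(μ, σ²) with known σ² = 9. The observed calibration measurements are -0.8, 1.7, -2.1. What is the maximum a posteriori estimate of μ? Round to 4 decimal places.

n = 3; x̄ = ((-0.8) + 1.7 + (-2.1))/3 = -1.2/3 = -0.4.
For a Normal prior and Normal likelihood with known variance, the posterior is Normal; its mode equals its mean, the precision-weighted average.
Prior precision 1/σ₀² = 1/25 = 0.04; data precision n/σ² = 3/9 = 1/3.
μ̂ = (0.04·(-2) + (1/3)·(-0.4)) / (0.04 + 1/3) = (-16/75)/(28/75) = -4/7 ≈ -0.5714.

μ̂_MAP = -0.5714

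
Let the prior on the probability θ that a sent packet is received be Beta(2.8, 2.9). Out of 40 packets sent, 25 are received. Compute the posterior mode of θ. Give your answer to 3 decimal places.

Prior: Beta(2.8, 2.9).
Data: 25 successes in 40 trials. The binomial likelihood contributes θ^25(1−θ)^15, so the posterior is Beta(2.8+25, 2.9+15) = Beta(27.8, 17.9).
For Beta(a, b) with a, b > 1 the mode is (a−1)/(a+b−2) = 26.8/43.7 ≈ 0.613.

θ̂_MAP = 0.613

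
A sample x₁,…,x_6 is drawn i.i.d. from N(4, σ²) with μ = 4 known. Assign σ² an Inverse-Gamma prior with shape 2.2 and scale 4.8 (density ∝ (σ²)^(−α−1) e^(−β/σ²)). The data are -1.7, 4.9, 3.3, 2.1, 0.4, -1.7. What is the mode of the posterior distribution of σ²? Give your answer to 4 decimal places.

Sum of squared deviations about the known mean: SS = (-1.7−4)² + (4.9−4)² + (3.3−4)² + (2.1−4)² + (0.4−4)² + (-1.7−4)² = 82.85.
The Normal likelihood contributes (σ²)^(−n/2) exp(−SS/(2σ²)), so the posterior is Inverse-Gamma(α + n/2, β + SS/2) = Inverse-Gamma(5.2, 46.225).
The mode of Inverse-Gamma(a, b) is b/(a+1) = 46.225/6.2 ≈ 7.4556.

σ̂²_MAP = 7.4556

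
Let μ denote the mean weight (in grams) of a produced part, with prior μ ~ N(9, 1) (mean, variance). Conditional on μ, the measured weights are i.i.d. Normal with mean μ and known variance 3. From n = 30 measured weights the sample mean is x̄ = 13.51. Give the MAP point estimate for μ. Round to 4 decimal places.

n = 30, x̄ = 13.51.
For a Normal prior and Normal likelihood with known variance, the posterior is Normal; its mode equals its mean, the precision-weighted average.
Prior precision 1/σ₀² = 1/1 = 1; data precision n/σ² = 30/3 = 10.
μ̂ = (1·9 + 10·13.51) / (1 + 10) = 144.1/11 = 13.1000.

μ̂_MAP = 13.1000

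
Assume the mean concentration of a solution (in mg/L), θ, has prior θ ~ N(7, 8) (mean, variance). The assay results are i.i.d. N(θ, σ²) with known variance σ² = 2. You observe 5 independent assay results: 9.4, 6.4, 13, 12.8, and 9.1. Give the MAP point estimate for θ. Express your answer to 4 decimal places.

n = 5; x̄ = (9.4 + 6.4 + 13 + 12.8 + 9.1)/5 = 50.7/5 = 10.14.
For a Normal prior and Normal likelihood with known variance, the posterior is Normal; its mode equals its mean, the precision-weighted average.
Prior precision 1/σ₀² = 1/8 = 0.125; data precision n/σ² = 5/2 = 2.5.
θ̂ = (0.125·7 + 2.5·10.14) / (0.125 + 2.5) = 26.225/2.625 = 1049/105 ≈ 9.9905.

θ̂_MAP = 9.9905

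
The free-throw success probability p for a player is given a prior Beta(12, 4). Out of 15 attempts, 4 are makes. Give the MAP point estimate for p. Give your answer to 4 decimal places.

p̂_MAP = 0.5172

Prior: Beta(12, 4).
Data: 4 successes in 15 trials. The binomial likelihood contributes p^4(1−p)^11, so the posterior is Beta(12+4, 4+11) = Beta(16, 15).
For Beta(a, b) with a, b > 1 the mode is (a−1)/(a+b−2) = 15/29 ≈ 0.5172.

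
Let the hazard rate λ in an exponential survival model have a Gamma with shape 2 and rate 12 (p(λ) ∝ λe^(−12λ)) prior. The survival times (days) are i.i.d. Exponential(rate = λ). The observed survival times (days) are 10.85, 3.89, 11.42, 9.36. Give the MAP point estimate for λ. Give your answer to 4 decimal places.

λ̂_MAP = 0.1052

The Exponential(rate=λ) likelihood is ∝ λ^n e^(−λΣtᵢ). Here n = 4 and Σtᵢ = 10.85 + 3.89 + 11.42 + 9.36 = 35.52.
Posterior ∝ λe^(−12λ) · λ^4e^(−35.52λ) = λ^5e^(−47.52λ), i.e. Gamma(6, 47.52).
Mode = (a−1)/b = 5/47.52 ≈ 0.1052.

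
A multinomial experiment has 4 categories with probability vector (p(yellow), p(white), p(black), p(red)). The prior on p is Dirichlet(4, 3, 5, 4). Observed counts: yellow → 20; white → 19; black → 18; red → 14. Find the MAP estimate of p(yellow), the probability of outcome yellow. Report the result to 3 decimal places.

MAP estimate of p(yellow) = 0.277

The posterior is Dirichlet(αᵢ + nᵢ) = Dirichlet(24, 22, 23, 18).
For a Dirichlet(a₁,…,a_K) with all aᵢ > 1, the mode has j-th component (aⱼ − 1)/(Σaᵢ − K).
Here Σaᵢ = 87 and K = 4, so p(yellow) = (24 − 1)/(87 − 4) = 23/83 ≈ 0.277.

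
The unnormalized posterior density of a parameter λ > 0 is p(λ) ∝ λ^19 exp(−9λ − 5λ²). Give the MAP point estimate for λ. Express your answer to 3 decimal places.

λ̂_MAP = 1.000

ℓ'(λ) = 19/λ − 9 − 10λ. Setting this to zero and multiplying by λ: 10λ² + 9λ − 19 = 0.
λ = (−9 + √(9² + 4·10·19)) / (2·10) = (−9 + √841) / 20 = (−9 + 29)/20 = 1.
ℓ''(λ) = −19/λ² − 10 < 0, confirming a maximum.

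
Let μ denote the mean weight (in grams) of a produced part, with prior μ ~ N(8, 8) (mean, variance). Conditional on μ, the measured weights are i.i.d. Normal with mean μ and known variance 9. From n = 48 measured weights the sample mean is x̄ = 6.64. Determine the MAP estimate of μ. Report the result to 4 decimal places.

n = 48, x̄ = 6.64.
For a Normal prior and Normal likelihood with known variance, the posterior is Normal; its mode equals its mean, the precision-weighted average.
Prior precision 1/σ₀² = 1/8 = 0.125; data precision n/σ² = 48/9 = 16/3.
μ̂ = (0.125·8 + (16/3)·6.64) / (0.125 + 16/3) = (2731/75)/(131/24) = 21848/3275 ≈ 6.6711.

μ̂_MAP = 6.6711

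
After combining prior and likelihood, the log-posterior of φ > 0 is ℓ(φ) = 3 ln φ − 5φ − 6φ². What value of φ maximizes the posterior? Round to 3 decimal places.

φ̂_MAP = 0.333

ℓ'(φ) = 3/φ − 5 − 12φ. Setting this to zero and multiplying by φ: 12φ² + 5φ − 3 = 0.
φ = (−5 + √(5² + 4·12·3)) / (2·12) = (−5 + √169) / 24 = (−5 + 13)/24 = 1/3.
ℓ''(φ) = −3/φ² − 12 < 0, confirming a maximum.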